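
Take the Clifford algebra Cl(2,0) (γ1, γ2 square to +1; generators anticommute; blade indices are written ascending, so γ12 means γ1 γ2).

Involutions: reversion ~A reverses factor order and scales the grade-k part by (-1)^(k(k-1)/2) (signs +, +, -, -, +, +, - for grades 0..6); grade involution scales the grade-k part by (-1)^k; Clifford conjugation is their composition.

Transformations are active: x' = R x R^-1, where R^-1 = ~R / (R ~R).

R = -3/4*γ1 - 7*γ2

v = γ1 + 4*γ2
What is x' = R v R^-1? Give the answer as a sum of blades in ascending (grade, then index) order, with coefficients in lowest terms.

~R = -3/4*γ1 - 7*γ2, and R ~R = 793/16, so R^-1 = ~R / (793/16).
R v = -115/4 + 4*γ12
Answer: -103/793*γ1 + 3268/793*γ2


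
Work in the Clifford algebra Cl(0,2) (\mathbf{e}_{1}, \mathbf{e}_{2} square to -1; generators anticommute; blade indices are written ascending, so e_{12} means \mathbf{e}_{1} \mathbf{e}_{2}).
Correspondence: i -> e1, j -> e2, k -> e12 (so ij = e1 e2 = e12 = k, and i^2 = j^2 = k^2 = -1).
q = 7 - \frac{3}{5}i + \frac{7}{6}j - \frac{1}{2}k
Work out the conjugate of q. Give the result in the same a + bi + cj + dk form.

In blades: q = 7 - \frac{3}{5} e_{1} + \frac{7}{6} e_{2} - \frac{1}{2} e_{12}.
Conjugation here is Clifford conjugation: the scalar is fixed and the grade-1 and grade-2 blades all flip sign, giving 7 + \frac{3}{5} e_{1} - \frac{7}{6} e_{2} + \frac{1}{2} e_{12}; translating back:
Answer: 7 + \frac{3}{5}i - \frac{7}{6}j + \frac{1}{2}k


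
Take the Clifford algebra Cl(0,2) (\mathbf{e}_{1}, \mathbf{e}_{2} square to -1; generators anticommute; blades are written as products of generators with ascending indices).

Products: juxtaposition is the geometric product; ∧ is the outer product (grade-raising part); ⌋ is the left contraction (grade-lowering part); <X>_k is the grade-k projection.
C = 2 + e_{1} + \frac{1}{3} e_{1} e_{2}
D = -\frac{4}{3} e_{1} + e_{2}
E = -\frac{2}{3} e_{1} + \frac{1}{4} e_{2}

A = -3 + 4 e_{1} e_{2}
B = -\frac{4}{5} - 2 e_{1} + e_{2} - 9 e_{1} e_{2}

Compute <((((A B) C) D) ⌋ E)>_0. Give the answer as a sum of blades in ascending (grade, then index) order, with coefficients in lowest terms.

step 1: \frac{192}{5} + 2 e_{1} - 11 e_{2} + \frac{119}{5} e_{1} e_{2}
step 2: \frac{1003}{15} + \frac{581}{15} e_{1} + \frac{17}{15} e_{2} + \frac{357}{5} e_{1} e_{2}
step 3: \frac{2273}{45} - \frac{1445}{9} e_{1} - \frac{85}{3} e_{2} + \frac{1811}{45} e_{1} e_{2}
step 4: -\frac{10795}{108} - \frac{4546}{135} e_{1} + \frac{2273}{180} e_{2}
step 5: -\frac{10795}{108}
Answer: -\frac{10795}{108}


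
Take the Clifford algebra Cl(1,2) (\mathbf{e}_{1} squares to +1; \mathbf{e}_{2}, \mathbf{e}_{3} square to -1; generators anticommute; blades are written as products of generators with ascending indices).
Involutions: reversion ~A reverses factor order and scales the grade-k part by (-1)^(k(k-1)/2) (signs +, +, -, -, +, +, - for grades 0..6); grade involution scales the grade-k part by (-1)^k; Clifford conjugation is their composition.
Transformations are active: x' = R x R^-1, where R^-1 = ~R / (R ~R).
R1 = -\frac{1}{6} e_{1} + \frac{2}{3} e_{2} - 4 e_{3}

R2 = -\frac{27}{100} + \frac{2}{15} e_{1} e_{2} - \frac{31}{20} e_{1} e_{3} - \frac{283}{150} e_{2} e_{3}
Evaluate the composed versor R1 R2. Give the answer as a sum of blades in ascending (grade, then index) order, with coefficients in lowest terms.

Distribute over the terms of R1 (each basis-blade product reordered to ascending indices, repeated generators contracted through their squares):
(-\frac{1}{6} e_{1}) R2 = \frac{9}{200} e_{1} - \frac{1}{45} e_{2} + \frac{31}{120} e_{3} + \frac{283}{900} e_{1} e_{2} e_{3}
(\frac{2}{3} e_{2}) R2 = \frac{4}{45} e_{1} - \frac{9}{50} e_{2} + \frac{283}{225} e_{3} + \frac{31}{30} e_{1} e_{2} e_{3}
(-4 e_{3}) R2 = \frac{31}{5} e_{1} + \frac{566}{75} e_{2} + \frac{27}{25} e_{3} - \frac{8}{15} e_{1} e_{2} e_{3}
Summing the partial products and collecting blades:
Answer: \frac{11401}{1800} e_{1} + \frac{661}{90} e_{2} + \frac{4673}{1800} e_{3} + \frac{733}{900} e_{1} e_{2} e_{3}


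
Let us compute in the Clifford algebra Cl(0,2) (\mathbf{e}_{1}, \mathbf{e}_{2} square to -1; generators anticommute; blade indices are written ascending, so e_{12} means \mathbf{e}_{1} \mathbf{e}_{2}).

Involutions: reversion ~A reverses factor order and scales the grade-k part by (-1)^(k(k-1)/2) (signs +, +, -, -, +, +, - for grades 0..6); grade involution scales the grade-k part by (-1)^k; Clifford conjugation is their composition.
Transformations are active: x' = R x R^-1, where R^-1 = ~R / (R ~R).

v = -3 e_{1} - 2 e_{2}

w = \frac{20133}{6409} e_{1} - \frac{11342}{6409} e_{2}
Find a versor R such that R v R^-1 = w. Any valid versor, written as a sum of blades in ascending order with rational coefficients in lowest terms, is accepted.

Take R = v + w = \frac{906}{6409} e_{1} - \frac{24160}{6409} e_{2}. Because q(v) = q(w) = -13, conjugation by R sends v exactly to w.
Answer: \frac{906}{6409} e_{1} - \frac{24160}{6409} e_{2}


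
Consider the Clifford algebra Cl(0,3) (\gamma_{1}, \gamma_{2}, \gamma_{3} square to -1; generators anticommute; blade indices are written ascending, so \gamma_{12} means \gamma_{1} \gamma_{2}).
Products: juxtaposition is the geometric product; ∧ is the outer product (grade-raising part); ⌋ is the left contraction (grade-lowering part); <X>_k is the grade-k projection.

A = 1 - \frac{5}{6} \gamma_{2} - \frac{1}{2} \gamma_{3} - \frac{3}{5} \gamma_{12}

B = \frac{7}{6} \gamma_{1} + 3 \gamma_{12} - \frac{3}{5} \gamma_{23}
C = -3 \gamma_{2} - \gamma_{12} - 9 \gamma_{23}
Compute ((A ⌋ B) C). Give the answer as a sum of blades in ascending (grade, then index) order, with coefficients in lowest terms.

step 1: \frac{9}{5} - \frac{4}{3} \gamma_{1} + \frac{3}{10} \gamma_{2} - \frac{1}{2} \gamma_{3} + 3 \gamma_{12} - \frac{3}{5} \gamma_{23}
step 2: -\frac{3}{2} + \frac{87}{10} \gamma_{1} - \frac{67}{30} \gamma_{2} + \frac{9}{2} \gamma_{3} + \frac{11}{5} \gamma_{12} + \frac{138}{5} \gamma_{13} - \frac{177}{10} \gamma_{23} + \frac{25}{2} \gamma_{123}
Answer: -\frac{3}{2} + \frac{87}{10} \gamma_{1} - \frac{67}{30} \gamma_{2} + \frac{9}{2} \gamma_{3} + \frac{11}{5} \gamma_{12} + \frac{138}{5} \gamma_{13} - \frac{177}{10} \gamma_{23} + \frac{25}{2} \gamma_{123}


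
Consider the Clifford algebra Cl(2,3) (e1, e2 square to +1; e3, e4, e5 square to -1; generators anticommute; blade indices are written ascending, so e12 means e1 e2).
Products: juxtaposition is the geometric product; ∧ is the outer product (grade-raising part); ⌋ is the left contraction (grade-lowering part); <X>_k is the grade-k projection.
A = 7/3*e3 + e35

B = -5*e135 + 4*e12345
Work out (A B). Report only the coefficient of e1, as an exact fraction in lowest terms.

step 1: 5*e1 - 35/3*e15 + 4*e124 - 28/3*e1245
Answer: 5


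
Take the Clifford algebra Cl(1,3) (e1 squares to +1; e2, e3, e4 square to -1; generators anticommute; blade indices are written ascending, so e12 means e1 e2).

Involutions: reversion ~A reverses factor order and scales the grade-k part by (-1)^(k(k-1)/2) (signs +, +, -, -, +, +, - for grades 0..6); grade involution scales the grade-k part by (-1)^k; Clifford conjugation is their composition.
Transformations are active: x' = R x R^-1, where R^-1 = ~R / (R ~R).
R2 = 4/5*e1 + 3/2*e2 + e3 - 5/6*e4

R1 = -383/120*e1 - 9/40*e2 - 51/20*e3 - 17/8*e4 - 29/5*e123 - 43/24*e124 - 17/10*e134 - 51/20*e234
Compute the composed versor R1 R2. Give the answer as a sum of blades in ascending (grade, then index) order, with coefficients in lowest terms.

Distribute over the terms of R2 (each basis-blade product reordered to ascending indices, repeated generators contracted through their squares):
R1 (4/5*e1) = -383/150 + 9/50*e12 + 51/25*e13 + 17/10*e14 - 116/25*e23 - 43/30*e24 - 34/25*e34 + 51/25*e1234
R1 (3/2*e2) = 27/80 - 383/80*e12 - 87/10*e13 - 43/16*e14 + 153/40*e23 + 51/16*e24 + 153/40*e34 - 51/20*e1234
R1 (e3) = 51/20 + 29/5*e12 - 383/120*e13 - 17/10*e14 - 9/40*e23 - 51/20*e24 + 17/8*e34 + 43/24*e1234
R1 (-5/6*e4) = -85/48 - 215/144*e12 - 17/12*e13 + 383/144*e14 - 17/8*e23 + 3/16*e24 + 17/8*e34 + 29/6*e1234
Summing the partial products and collecting blades:
Answer: -431/300 - 541/1800*e12 - 6761/600*e13 - 1/36*e14 - 633/200*e23 - 73/120*e24 + 1343/200*e34 + 1223/200*e1234


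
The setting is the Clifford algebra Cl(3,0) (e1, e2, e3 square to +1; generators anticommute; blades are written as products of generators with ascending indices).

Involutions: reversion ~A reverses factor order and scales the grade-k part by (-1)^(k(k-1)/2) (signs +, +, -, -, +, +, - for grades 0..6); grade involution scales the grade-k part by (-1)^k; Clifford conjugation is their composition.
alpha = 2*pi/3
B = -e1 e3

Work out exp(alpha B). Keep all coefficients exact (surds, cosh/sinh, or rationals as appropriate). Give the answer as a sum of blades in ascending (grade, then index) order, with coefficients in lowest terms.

B^2 = (-1)^2*(e1 e3)^2 = 1*(-1) = -1 (a basis 2-blade squares to minus the product of its generators' squares).
B^2 = -1 — circular case — the even/odd split gives cos and sin: l = 1, alpha*l = 2*pi/3, so exp(alpha B) = cos(2*pi/3) + (sin(2*pi/3)/1)*B = -1/2 + (sqrt(3)/2)*B.
Answer: -1/2 - sqrt(3)/2*e1 e3


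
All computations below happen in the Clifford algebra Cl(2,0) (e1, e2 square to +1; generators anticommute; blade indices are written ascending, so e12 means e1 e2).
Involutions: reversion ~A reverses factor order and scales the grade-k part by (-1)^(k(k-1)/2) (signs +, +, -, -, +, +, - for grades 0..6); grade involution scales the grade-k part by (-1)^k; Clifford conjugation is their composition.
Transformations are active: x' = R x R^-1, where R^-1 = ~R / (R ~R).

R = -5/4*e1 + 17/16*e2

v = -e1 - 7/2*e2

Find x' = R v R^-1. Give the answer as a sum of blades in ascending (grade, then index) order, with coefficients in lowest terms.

~R = -5/4*e1 + 17/16*e2, and R ~R = 689/256, so R^-1 = ~R / (689/256).
R v = -79/32 + 87/16*e12
Answer: 2269/689*e1 + 2137/1378*e2


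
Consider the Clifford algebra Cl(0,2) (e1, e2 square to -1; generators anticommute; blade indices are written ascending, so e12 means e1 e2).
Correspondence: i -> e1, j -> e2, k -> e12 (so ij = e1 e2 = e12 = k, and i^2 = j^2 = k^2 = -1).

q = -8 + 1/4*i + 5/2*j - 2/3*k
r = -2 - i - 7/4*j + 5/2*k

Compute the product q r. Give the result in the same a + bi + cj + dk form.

In blades: q = -8 + 1/4*e1 + 5/2*e2 - 2/3*e12, r = -2 - e1 - 7/4*e2 + 5/2*e12.
Distribute q over r term by term (generator squares from the signature, products reordered to ascending indices): (-8)*r = 16 + 8*e1 + 14*e2 - 20*e12; (1/4*e1)*r = 1/4 - 1/2*e1 - 5/8*e2 - 7/16*e12; (5/2*e2)*r = 35/8 + 25/4*e1 - 5*e2 + 5/2*e12; (-2/3*e12)*r = 5/3 - 7/6*e1 + 2/3*e2 + 4/3*e12.
Sum: 535/24 + 151/12*e1 + 217/24*e2 - 797/48*e12; translating back through the correspondence:
Answer: 535/24 + 151/12*i + 217/24*j - 797/48*k


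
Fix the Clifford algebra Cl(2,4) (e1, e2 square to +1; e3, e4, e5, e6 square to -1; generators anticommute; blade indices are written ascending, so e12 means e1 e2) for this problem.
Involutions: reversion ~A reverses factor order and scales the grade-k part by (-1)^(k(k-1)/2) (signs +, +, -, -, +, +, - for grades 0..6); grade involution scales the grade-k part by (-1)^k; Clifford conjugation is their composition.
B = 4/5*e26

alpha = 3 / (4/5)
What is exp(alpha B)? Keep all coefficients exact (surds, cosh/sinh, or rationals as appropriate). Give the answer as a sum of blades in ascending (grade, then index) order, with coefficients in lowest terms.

B^2 = (4/5)^2*(e26)^2 = 16/25*(+1) = 16/25 (a basis 2-blade squares to minus the product of its generators' squares).
B^2 = 16/25 — a positive square means the series sums to a boost: l = 4/5, alpha*l = 3, so exp(alpha B) = cosh(3) + (sinh(3)/(4/5))*B = cosh(3) + (5*sinh(3)/4)*B.
Answer: cosh(3) + sinh(3)*e26


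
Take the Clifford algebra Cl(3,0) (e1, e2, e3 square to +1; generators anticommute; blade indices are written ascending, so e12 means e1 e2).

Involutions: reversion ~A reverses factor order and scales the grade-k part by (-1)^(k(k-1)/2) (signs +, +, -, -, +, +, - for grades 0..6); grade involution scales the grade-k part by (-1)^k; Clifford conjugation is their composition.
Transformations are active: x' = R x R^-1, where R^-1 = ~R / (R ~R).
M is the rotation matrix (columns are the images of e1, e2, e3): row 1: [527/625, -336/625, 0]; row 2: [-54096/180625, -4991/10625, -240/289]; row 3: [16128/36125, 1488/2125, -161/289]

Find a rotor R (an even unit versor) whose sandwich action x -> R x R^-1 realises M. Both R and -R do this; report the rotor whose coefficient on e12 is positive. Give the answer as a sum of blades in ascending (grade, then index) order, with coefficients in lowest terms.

Method: write R = a + b12*e12 + b13*e13 + b23*e23 with a^2 + b12^2 + b13^2 + b23^2 = 1 (so R^-1 = ~R). Expanding the columns R e_j ~R gives tr M = 4a^2 - 1 and, from the antisymmetric part, M21 - M12 = -4a*b12, M13 - M31 = 4a*b13, M32 - M23 = -4a*b23.
Here tr M = -33169/180625, so a^2 = (1 + tr M)/4 = 36864/180625 and a = ±192/425. Taking a = 192/425: M21 - M12 = 43008/180625, M13 - M31 = -16128/36125, M32 - M23 = 55296/36125, giving b12 = -56/425, b13 = -21/85, b23 = -72/85, i.e. R = 192/425 - 56/425*e12 - 21/85*e13 - 72/85*e23.
Its e12 coefficient is negative, so report the other preimage -R.
Answer: -192/425 + 56/425*e12 + 21/85*e13 + 72/85*e23. Sheet selection: the two-to-one cover makes ±R indistinguishable at the matrix level (trace -33169/180625), so uniqueness comes from the required sign on e12.


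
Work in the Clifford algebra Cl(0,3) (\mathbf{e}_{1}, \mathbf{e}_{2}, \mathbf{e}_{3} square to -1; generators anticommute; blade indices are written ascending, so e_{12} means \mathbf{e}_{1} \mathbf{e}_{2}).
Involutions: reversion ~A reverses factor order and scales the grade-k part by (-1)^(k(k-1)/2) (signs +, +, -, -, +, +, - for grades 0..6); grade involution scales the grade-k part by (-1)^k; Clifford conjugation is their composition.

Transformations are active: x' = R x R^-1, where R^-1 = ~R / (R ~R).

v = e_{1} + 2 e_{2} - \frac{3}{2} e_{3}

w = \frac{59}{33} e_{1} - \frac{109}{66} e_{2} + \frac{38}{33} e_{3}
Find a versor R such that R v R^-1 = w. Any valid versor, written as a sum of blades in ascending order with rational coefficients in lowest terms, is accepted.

Reasoning: v^2 = w^2 = -\frac{29}{4} since conjugation preserves the quadratic form; R = v + w = \frac{92}{33} e_{1} + \frac{23}{66} e_{2} - \frac{23}{66} e_{3} is then valid when invertible, keeping its own part and reversing (v - w)/2.
Answer: \frac{92}{33} e_{1} + \frac{23}{66} e_{2} - \frac{23}{66} e_{3}


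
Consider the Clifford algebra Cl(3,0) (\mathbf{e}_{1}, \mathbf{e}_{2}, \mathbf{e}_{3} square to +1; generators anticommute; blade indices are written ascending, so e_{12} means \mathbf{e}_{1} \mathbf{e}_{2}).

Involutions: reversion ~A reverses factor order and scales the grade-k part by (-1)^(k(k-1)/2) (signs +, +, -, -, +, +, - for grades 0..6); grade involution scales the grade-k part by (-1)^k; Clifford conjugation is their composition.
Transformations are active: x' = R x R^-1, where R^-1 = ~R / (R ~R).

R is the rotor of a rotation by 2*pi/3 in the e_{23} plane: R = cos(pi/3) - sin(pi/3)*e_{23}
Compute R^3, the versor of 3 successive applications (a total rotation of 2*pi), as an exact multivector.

Because a rotor carries half the rotation angle, composing 3 copies of this e_{23}-plane rotor multiplies the phase: 3*(pi/3) = \pi, hence R^3 = cos(\pi) - sin(\pi)*e_{23}.
cos(\pi) = -1 and sin(\pi) = 0, so R^3 = -1. The total rotation 2*pi is 1 full turn, so every vector returns to itself, yet the rotor is -1, on the OTHER sheet of the double cover (an odd number of 2*pi turns).
Answer: -1


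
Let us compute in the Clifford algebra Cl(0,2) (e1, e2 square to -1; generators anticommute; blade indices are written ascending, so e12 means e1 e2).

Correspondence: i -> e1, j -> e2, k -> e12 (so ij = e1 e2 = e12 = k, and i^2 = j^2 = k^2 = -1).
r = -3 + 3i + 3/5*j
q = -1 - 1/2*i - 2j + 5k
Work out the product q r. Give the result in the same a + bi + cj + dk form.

In blades: q = -1 - 1/2*e1 - 2*e2 + 5*e12, r = -3 + 3*e1 + 3/5*e2.
Distribute q over r term by term (generator squares from the signature, products reordered to ascending indices): (-1)*r = 3 - 3*e1 - 3/5*e2; (-1/2*e1)*r = 3/2 + 3/2*e1 - 3/10*e12; (-2*e2)*r = 6/5 + 6*e2 + 6*e12; (5*e12)*r = -3*e1 + 15*e2 - 15*e12.
Sum: 57/10 - 9/2*e1 + 102/5*e2 - 93/10*e12; translating back through the correspondence:
Answer: 57/10 - 9/2*i + 102/5*j - 93/10*k


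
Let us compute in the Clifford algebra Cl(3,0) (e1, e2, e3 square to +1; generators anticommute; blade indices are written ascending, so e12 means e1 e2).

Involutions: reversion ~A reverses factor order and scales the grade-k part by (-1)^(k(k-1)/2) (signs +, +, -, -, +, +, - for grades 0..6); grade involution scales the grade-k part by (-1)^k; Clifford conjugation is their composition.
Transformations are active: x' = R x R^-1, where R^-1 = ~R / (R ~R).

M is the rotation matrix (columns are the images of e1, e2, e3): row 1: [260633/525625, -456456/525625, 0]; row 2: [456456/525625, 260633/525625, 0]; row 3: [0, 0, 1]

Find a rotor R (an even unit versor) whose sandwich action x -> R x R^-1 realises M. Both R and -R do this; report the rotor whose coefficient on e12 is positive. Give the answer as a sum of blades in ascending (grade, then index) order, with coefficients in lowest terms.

Method: write R = a + b12*e12 + b13*e13 + b23*e23 with a^2 + b12^2 + b13^2 + b23^2 = 1 (so R^-1 = ~R). Expanding the columns R e_j ~R gives tr M = 4a^2 - 1 and, from the antisymmetric part, M21 - M12 = -4a*b12, M13 - M31 = 4a*b13, M32 - M23 = -4a*b23.
Here tr M = 1046891/525625, so a^2 = (1 + tr M)/4 = 393129/525625 and a = ±627/725. Taking a = 627/725: M21 - M12 = 912912/525625, M13 - M31 = 0, M32 - M23 = 0, giving b12 = -364/725, b13 = 0, b23 = 0, i.e. R = 627/725 - 364/725*e12.
Its e12 coefficient is negative, so report the other preimage -R.
Answer: -627/725 + 364/725*e12. Key observation: the double cover Spin(3) -> SO(3) sends R and -R to the same matrix (trace 1046891/525625 here), so the stated sign of the e12 coefficient is what selects one sheet.


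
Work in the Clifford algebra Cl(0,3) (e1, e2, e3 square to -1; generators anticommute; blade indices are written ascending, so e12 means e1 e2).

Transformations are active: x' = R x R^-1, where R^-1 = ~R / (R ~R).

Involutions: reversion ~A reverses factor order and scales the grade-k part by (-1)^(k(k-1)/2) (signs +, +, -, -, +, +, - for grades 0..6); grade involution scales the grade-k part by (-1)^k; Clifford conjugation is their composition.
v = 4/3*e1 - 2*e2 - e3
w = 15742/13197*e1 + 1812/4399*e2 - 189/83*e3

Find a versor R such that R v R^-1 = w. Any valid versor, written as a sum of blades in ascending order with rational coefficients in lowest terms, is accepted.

The midline construction: v and w both square to -61/9, so reflecting in their sum 33338/13197*e1 - 6986/4399*e2 - 272/83*e3 exchanges them.
Answer: 33338/13197*e1 - 6986/4399*e2 - 272/83*e3


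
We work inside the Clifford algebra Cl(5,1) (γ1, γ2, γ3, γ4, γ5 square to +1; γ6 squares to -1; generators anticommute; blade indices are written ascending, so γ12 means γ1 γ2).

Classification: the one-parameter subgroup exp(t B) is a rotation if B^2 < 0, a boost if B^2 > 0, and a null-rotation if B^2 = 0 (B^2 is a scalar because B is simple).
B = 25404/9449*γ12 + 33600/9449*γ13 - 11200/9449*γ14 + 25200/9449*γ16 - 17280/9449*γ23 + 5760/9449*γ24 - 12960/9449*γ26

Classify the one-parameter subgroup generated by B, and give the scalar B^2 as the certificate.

B^2 term by term: the squares give (25404/9449)^2*(γ12)^2 + (33600/9449)^2*(γ13)^2 + (-11200/9449)^2*(γ14)^2 + (25200/9449)^2*(γ16)^2 + (-17280/9449)^2*(γ23)^2 + (5760/9449)^2*(γ24)^2 + (-12960/9449)^2*(γ26)^2 = 645363216/89283601*(-1) + 1128960000/89283601*(-1) + 125440000/89283601*(-1) + 635040000/89283601*(+1) + 298598400/89283601*(-1) + 33177600/89283601*(-1) + 167961600/89283601*(+1) = -16 (each basis 2-blade squares to minus the product of its generators' squares); cross terms between blades sharing an index anticommute and cancel; the commuting (index-disjoint) pairs give grade-4 terms 2*c*c'*(blade product), which cancel blade by blade — γ1234: -387072000/89283601 + 387072000/89283601 = 0; γ1236: 870912000/89283601 - 870912000/89283601 = 0; γ1246: -290304000/89283601 + 290304000/89283601 = 0 — confirming B is simple. So B^2 = -16.
Answer: rotation, certificate B^2 = -16. Check the certificate: B^2 = -16, and that sign is decisive whatever form B takes.


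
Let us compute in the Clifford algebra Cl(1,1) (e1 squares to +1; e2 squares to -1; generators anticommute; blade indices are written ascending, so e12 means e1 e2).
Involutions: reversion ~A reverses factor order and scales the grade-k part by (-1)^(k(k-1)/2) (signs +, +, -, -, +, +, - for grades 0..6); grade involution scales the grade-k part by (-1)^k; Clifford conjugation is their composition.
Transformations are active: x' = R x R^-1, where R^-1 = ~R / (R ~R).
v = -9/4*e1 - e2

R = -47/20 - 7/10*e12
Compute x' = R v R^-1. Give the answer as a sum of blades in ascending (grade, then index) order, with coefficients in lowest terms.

~R = -47/20 + 7/10*e12, and R ~R = 2013/400, so R^-1 = ~R / (2013/400).
R v = 367/80*e1 + 31/40*e2
Answer: -16381/8052*e1 + 556/2013*e2


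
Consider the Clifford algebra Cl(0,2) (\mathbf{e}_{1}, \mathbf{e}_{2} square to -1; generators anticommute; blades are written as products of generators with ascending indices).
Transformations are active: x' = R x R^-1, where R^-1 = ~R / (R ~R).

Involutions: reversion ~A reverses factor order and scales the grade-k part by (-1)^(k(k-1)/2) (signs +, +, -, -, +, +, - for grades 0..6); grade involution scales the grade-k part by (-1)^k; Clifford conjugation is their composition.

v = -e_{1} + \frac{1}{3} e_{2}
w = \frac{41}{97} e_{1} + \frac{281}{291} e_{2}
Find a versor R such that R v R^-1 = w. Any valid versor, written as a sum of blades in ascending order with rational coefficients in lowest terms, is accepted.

Construction: equal norms (both -\frac{10}{9}) license R = v + w = -\frac{56}{97} e_{1} + \frac{126}{97} e_{2} — nothing changes along that direction, while (v - w)/2 changes sign, so v maps onto w.
Answer: -\frac{56}{97} e_{1} + \frac{126}{97} e_{2}


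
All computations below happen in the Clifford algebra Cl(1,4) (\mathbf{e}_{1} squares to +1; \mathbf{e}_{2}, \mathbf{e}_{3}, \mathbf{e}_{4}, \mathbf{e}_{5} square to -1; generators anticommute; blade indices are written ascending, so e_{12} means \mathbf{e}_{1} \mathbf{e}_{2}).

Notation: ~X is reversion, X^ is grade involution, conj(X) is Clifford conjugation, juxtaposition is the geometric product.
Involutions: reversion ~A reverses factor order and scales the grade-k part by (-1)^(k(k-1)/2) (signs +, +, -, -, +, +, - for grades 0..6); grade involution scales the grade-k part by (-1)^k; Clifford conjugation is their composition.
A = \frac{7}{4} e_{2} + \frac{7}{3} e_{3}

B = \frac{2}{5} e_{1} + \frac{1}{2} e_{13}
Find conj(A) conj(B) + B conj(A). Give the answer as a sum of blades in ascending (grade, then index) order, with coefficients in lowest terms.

first term: \frac{7}{6} e_{1} - \frac{7}{10} e_{12} - \frac{14}{15} e_{13} - \frac{7}{8} e_{123}
second term: \frac{7}{6} e_{1} - \frac{7}{10} e_{12} - \frac{14}{15} e_{13} + \frac{7}{8} e_{123}
Answer: \frac{7}{3} e_{1} - \frac{7}{5} e_{12} - \frac{28}{15} e_{13}


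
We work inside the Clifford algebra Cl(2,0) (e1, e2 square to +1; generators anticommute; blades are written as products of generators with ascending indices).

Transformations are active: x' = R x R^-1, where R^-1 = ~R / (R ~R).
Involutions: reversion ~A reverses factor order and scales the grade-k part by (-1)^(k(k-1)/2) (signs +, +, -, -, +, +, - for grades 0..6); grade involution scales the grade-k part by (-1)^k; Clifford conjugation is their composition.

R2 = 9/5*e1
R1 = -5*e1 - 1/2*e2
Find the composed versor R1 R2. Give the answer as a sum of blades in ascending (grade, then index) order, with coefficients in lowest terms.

Distribute over the terms of R2 (each basis-blade product reordered to ascending indices, repeated generators contracted through their squares):
R1 (9/5*e1) = -9 + 9/10*e1 e2
Answer: -9 + 9/10*e1 e2


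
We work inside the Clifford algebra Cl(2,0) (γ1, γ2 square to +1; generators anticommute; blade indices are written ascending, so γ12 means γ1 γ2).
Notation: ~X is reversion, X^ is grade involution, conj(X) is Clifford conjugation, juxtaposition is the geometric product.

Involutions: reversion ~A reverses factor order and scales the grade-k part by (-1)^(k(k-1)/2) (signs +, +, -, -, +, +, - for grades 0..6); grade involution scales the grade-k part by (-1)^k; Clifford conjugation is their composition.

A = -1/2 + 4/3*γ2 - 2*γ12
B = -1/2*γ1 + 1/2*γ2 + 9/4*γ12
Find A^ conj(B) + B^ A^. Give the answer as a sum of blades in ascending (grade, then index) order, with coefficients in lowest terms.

first term: -23/6 - 9/4*γ1 + 5/4*γ2 + 43/24*γ12
second term: 31/6 - 17/4*γ1 - 3/4*γ2 - 43/24*γ12
Answer: 4/3 - 13/2*γ1 + 1/2*γ2


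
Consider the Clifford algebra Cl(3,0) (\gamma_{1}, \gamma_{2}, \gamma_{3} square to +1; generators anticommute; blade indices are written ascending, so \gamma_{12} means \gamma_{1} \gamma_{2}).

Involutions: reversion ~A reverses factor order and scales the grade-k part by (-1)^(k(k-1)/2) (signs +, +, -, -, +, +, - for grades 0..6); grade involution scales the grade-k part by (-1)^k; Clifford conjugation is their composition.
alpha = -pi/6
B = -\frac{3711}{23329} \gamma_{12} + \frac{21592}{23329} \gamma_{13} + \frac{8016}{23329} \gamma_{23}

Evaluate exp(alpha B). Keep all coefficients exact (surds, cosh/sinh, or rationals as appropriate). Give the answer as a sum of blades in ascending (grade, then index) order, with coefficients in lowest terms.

B^2 term by term: the squares give (-\frac{3711}{23329})^2*(\gamma_{12})^2 + (\frac{21592}{23329})^2*(\gamma_{13})^2 + (\frac{8016}{23329})^2*(\gamma_{23})^2 = \frac{13771521}{544242241}*(-1) + \frac{466214464}{544242241}*(-1) + \frac{64256256}{544242241}*(-1) = -1 (each basis 2-blade squares to minus the product of its generators' squares); cross terms between blades sharing an index anticommute and cancel. So B^2 = -1.
B^2 = -1 — since the square is negative, the closed form is circular: l = 1, alpha*l = - \frac{\pi}{6}, so exp(alpha B) = cos(- \frac{\pi}{6}) + (sin(- \frac{\pi}{6})/1)*B = \frac{\sqrt{3}}{2} + (- \frac{1}{2})*B.
Answer: \frac{\sqrt{3}}{2} + \frac{3711}{46658} \gamma_{12} - \frac{10796}{23329} \gamma_{13} - \frac{4008}{23329} \gamma_{23}


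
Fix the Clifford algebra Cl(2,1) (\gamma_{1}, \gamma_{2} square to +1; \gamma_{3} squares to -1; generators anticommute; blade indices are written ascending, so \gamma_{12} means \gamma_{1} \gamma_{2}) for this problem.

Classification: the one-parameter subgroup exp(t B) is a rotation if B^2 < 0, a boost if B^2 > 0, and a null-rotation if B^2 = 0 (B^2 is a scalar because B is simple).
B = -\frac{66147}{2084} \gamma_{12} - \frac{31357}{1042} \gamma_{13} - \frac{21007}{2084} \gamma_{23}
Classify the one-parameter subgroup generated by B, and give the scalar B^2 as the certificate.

B^2 term by term: the squares give (-\frac{66147}{2084})^2*(\gamma_{12})^2 + (-\frac{31357}{1042})^2*(\gamma_{13})^2 + (-\frac{21007}{2084})^2*(\gamma_{23})^2 = \frac{4375425609}{4343056}*(-1) + \frac{983261449}{1085764}*(+1) + \frac{441294049}{4343056}*(+1) = -\frac{1}{4} (each basis 2-blade squares to minus the product of its generators' squares); cross terms between blades sharing an index anticommute and cancel. So B^2 = -\frac{1}{4}.
Answer: rotation, certificate B^2 = -\frac{1}{4}. Check the certificate: B^2 = -\frac{1}{4}, and that sign is decisive whatever form B takes.


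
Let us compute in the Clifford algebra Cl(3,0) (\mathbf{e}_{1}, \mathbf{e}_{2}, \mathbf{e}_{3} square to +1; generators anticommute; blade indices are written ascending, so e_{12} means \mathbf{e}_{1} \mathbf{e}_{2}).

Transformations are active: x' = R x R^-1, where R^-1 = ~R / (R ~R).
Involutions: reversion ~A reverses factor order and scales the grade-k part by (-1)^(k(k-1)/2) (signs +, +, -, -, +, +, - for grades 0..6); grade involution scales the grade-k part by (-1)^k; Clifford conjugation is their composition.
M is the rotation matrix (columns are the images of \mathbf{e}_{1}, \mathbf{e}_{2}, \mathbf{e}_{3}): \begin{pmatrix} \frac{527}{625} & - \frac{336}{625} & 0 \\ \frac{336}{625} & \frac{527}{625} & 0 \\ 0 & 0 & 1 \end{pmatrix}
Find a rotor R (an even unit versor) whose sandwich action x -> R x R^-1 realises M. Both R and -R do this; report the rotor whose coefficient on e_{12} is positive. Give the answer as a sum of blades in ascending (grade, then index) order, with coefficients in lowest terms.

Method: write R = a + b12*e_{12} + b13*e_{13} + b23*e_{23} with a^2 + b12^2 + b13^2 + b23^2 = 1 (so R^-1 = ~R). Expanding the columns R e_j ~R gives tr M = 4a^2 - 1 and, from the antisymmetric part, M21 - M12 = -4a*b12, M13 - M31 = 4a*b13, M32 - M23 = -4a*b23.
Here tr M = \frac{1679}{625}, so a^2 = (1 + tr M)/4 = \frac{576}{625} and a = ±\frac{24}{25}. Taking a = \frac{24}{25}: M21 - M12 = \frac{672}{625}, M13 - M31 = 0, M32 - M23 = 0, giving b12 = -\frac{7}{25}, b13 = 0, b23 = 0, i.e. R = \frac{24}{25} - \frac{7}{25} e_{12}.
Its e_{12} coefficient is negative, so report the other preimage -R.
Answer: -\frac{24}{25} + \frac{7}{25} e_{12}. Note: both R and -R realise this M (trace \frac{1679}{625}); the covering map identifies them, and the e_{12}-coefficient sign is the tie-breaker.


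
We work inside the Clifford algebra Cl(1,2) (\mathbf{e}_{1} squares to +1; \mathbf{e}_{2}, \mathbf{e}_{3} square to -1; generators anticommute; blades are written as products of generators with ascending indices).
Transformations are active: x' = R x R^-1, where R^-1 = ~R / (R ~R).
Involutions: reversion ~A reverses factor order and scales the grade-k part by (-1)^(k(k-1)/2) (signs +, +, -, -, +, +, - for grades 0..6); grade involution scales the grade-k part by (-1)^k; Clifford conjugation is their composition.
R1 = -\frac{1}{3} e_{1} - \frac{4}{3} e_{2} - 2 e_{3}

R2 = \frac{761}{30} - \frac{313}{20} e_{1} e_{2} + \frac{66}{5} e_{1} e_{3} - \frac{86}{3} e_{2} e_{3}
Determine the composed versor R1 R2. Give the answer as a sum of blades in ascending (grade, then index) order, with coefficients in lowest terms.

Distribute over the terms of R1 (each basis-blade product reordered to ascending indices, repeated generators contracted through their squares):
(-\frac{1}{3} e_{1}) R2 = -\frac{761}{90} e_{1} + \frac{313}{60} e_{2} - \frac{22}{5} e_{3} + \frac{86}{9} e_{1} e_{2} e_{3}
(-\frac{4}{3} e_{2}) R2 = \frac{313}{15} e_{1} - \frac{1522}{45} e_{2} - \frac{344}{9} e_{3} + \frac{88}{5} e_{1} e_{2} e_{3}
(-2 e_{3}) R2 = -\frac{132}{5} e_{1} + \frac{172}{3} e_{2} - \frac{761}{15} e_{3} + \frac{313}{10} e_{1} e_{2} e_{3}
Summing the partial products and collecting blades:
Answer: -\frac{1259}{90} e_{1} + \frac{5171}{180} e_{2} - \frac{4201}{45} e_{3} + \frac{5261}{90} e_{1} e_{2} e_{3}


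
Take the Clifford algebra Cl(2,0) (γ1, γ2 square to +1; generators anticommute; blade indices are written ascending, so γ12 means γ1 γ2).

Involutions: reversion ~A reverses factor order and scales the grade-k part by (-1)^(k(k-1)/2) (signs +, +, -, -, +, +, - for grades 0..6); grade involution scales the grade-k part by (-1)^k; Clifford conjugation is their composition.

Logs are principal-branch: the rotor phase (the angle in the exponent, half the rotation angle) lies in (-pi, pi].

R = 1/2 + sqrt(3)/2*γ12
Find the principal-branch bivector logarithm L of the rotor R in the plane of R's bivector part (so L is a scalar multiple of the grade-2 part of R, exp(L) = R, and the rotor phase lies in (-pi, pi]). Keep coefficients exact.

The scalar part of R is 1/2, which pins the rotor phase on the principal branch; dividing the bivector part by the sine of that phase recovers the unit plane, and L is the phase times that plane.
Concretely: cos(phase) = 1/2 gives phase = ±pi/3, and since phase/sin(phase) is even the sign is immaterial: L = (phase/sin(phase)) * <R>_2 = (2*sqrt(3)*pi/9) * <R>_2.
Answer: pi/3*γ12


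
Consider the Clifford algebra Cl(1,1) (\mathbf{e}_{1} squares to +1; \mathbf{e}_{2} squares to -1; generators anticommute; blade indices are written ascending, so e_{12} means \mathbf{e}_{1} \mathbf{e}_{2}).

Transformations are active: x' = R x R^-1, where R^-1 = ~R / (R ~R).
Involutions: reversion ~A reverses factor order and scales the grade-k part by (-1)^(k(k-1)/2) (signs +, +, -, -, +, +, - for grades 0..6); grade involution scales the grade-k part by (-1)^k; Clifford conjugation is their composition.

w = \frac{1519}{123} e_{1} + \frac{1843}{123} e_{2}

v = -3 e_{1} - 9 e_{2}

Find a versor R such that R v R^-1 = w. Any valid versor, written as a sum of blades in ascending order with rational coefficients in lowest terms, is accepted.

Reasoning: v^2 = w^2 = -72 since conjugation preserves the quadratic form; R = v + w = \frac{1150}{123} e_{1} + \frac{736}{123} e_{2} is then valid when invertible, keeping its own part and reversing (v - w)/2.
Answer: \frac{1150}{123} e_{1} + \frac{736}{123} e_{2}


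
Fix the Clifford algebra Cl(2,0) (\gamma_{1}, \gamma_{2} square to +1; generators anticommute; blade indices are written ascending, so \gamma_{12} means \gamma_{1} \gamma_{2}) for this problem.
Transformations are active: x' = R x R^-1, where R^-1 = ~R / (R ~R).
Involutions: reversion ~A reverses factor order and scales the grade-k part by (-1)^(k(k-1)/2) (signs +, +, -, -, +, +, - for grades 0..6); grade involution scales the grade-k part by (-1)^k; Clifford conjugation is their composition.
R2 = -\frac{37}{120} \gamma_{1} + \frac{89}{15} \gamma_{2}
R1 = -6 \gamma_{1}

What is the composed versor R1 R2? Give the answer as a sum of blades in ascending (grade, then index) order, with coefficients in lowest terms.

Distribute over the terms of R1 (each basis-blade product reordered to ascending indices, repeated generators contracted through their squares):
(-6 \gamma_{1}) R2 = \frac{37}{20} - \frac{178}{5} \gamma_{12}
Answer: \frac{37}{20} - \frac{178}{5} \gamma_{12}


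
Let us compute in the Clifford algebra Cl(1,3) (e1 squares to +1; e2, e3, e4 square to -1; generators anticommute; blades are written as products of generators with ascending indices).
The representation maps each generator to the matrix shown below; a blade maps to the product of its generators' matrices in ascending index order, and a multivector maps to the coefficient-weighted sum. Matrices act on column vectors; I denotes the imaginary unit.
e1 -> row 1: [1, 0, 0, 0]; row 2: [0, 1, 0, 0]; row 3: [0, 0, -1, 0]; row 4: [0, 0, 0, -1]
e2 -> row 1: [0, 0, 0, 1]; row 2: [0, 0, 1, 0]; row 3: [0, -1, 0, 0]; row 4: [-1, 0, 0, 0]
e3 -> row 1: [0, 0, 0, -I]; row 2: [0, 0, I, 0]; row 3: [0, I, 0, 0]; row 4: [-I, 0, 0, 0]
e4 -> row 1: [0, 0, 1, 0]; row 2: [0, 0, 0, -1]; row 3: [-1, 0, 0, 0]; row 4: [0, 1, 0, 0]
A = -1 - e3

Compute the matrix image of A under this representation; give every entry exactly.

M = (-1)*1 + (-1)*rho(e3), summed entrywise (1 is the identity matrix):
Answer: row 1: [-1, 0, 0, I]; row 2: [0, -1, -I, 0]; row 3: [0, -I, -1, 0]; row 4: [I, 0, 0, -1]


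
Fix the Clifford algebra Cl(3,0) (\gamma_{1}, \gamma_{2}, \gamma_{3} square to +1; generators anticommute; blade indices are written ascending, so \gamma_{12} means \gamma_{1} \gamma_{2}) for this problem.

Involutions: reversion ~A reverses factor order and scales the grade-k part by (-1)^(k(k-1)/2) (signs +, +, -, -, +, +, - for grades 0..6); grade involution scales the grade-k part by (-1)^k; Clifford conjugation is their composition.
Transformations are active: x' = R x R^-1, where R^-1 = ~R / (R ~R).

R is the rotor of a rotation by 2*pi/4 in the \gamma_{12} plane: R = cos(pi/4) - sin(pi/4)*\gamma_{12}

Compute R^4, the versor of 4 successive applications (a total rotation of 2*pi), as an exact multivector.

Rotor phase runs at HALF the rotation angle; powers of one rotor simply add phase, so after 4 steps in \gamma_{12} the phase is 4*pi/4 = \pi and R^4 = cos(\pi) - sin(\pi)*\gamma_{12}.
cos(\pi) = -1 and sin(\pi) = 0, so R^4 = -1. The total rotation 2*pi is 1 full turn, so every vector returns to itself, yet the rotor is -1, on the OTHER sheet of the double cover (an odd number of 2*pi turns).
Answer: -1


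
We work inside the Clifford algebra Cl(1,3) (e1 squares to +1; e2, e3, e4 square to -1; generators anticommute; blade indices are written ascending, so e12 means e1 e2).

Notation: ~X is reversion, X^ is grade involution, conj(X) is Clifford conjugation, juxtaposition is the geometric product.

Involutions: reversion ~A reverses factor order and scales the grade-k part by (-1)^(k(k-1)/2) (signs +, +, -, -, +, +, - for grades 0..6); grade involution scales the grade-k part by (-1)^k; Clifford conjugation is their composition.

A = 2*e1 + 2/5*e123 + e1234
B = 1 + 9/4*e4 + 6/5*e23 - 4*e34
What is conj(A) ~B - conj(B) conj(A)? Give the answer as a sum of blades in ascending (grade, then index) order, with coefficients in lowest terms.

first term: -38/25*e1 - 4*e12 - 33/10*e14 + 11/20*e123 - 8/5*e124 - 8*e134 + 19/10*e1234
second term: -38/25*e1 - 4*e12 - 33/10*e14 + 11/20*e123 + 8/5*e124 - 8*e134 + 19/10*e1234
Answer: -16/5*e124


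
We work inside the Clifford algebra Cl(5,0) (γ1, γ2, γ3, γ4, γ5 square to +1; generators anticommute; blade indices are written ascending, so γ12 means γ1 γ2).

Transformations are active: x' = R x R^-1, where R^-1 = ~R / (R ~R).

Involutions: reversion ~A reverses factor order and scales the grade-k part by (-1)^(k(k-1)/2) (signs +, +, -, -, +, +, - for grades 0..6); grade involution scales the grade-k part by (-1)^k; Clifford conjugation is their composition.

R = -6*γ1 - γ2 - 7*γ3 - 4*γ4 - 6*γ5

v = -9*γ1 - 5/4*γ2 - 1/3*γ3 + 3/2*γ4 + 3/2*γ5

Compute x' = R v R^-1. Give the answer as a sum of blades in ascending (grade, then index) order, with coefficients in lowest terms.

~R = -6*γ1 - γ2 - 7*γ3 - 4*γ4 - 6*γ5, and R ~R = 138, so R^-1 = ~R / (138).
R v = 511/12 - 3/2*γ12 - 61*γ13 - 45*γ14 - 63*γ15 - 101/12*γ23 - 13/2*γ24 - 9*γ25 - 71/6*γ34 - 25/2*γ35 + 3*γ45
Answer: 731/138*γ1 + 131/207*γ2 - 3301/828*γ3 - 1643/414*γ4 - 359/69*γ5


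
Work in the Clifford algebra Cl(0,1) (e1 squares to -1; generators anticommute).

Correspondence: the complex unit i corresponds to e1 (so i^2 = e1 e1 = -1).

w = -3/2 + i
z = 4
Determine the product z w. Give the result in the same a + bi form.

In blades: z = 4, w = -3/2 + e1.
Distribute z over w term by term (generator squares from the signature, products reordered to ascending indices): (4)*w = -6 + 4*e1.
Sum: -6 + 4*e1; translating back through the correspondence:
Answer: -6 + 4i


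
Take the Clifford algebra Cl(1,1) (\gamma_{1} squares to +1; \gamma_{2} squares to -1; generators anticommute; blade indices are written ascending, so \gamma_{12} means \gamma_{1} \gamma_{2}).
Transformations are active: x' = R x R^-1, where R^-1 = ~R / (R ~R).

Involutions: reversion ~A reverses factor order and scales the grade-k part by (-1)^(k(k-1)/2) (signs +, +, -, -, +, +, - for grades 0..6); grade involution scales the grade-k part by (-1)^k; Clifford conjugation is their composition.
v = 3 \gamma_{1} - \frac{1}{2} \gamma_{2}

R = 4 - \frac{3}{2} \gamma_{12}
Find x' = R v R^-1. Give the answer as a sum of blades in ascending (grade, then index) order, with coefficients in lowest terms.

~R = 4 + \frac{3}{2} \gamma_{12}, and R ~R = \frac{55}{4}, so R^-1 = ~R / (\frac{55}{4}).
R v = \frac{45}{4} \gamma_{1} + \frac{5}{2} \gamma_{2}
Answer: \frac{39}{11} \gamma_{1} + \frac{43}{22} \gamma_{2}


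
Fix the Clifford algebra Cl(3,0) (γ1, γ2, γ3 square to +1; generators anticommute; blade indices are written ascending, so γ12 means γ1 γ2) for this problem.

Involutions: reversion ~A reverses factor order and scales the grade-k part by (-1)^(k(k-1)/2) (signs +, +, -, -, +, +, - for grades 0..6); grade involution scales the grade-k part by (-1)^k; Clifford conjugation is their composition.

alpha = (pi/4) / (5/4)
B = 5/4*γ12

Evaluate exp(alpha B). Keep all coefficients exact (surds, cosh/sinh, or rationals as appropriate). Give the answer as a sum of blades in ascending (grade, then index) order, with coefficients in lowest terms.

B^2 = (5/4)^2*(γ12)^2 = 25/16*(-1) = -25/16 (a basis 2-blade squares to minus the product of its generators' squares).
B^2 = -25/16 — circular case — the even/odd split gives cos and sin: l = 5/4, alpha*l = pi/4, so exp(alpha B) = cos(pi/4) + (sin(pi/4)/(5/4))*B = sqrt(2)/2 + (2*sqrt(2)/5)*B.
Answer: sqrt(2)/2 + sqrt(2)/2*γ12
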